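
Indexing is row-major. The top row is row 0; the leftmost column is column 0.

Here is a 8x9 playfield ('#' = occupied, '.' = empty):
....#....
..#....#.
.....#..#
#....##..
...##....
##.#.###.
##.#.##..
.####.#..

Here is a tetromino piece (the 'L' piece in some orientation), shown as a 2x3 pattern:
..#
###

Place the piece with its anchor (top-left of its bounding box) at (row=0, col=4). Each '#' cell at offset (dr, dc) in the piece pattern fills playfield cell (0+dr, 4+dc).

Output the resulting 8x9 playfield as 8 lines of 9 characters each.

Fill (0+0,4+2) = (0,6)
Fill (0+1,4+0) = (1,4)
Fill (0+1,4+1) = (1,5)
Fill (0+1,4+2) = (1,6)

Answer: ....#.#..
..#.####.
.....#..#
#....##..
...##....
##.#.###.
##.#.##..
.####.#..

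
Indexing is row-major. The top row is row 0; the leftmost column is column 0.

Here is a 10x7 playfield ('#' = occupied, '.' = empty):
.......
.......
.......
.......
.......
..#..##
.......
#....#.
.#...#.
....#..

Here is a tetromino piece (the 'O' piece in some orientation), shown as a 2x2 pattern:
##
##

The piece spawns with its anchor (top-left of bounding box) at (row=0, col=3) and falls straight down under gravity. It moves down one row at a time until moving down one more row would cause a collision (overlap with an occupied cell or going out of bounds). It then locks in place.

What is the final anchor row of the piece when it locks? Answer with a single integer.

Answer: 7

Derivation:
Spawn at (row=0, col=3). Try each row:
  row 0: fits
  row 1: fits
  row 2: fits
  row 3: fits
  row 4: fits
  row 5: fits
  row 6: fits
  row 7: fits
  row 8: blocked -> lock at row 7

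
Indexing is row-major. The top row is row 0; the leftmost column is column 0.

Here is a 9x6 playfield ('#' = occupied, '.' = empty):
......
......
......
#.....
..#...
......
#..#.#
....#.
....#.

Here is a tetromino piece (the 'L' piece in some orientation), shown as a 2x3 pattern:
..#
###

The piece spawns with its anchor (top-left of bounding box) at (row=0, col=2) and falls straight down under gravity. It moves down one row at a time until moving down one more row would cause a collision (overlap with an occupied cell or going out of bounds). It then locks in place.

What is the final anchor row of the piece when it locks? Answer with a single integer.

Spawn at (row=0, col=2). Try each row:
  row 0: fits
  row 1: fits
  row 2: fits
  row 3: blocked -> lock at row 2

Answer: 2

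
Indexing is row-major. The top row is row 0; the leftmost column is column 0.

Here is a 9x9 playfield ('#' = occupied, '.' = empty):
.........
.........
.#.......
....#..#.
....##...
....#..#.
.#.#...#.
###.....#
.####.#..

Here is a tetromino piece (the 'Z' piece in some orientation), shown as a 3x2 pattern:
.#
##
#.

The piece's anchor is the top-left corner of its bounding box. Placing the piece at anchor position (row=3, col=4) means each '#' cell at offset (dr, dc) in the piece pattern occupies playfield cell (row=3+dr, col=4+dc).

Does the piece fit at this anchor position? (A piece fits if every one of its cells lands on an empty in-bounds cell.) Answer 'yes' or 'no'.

Check each piece cell at anchor (3, 4):
  offset (0,1) -> (3,5): empty -> OK
  offset (1,0) -> (4,4): occupied ('#') -> FAIL
  offset (1,1) -> (4,5): occupied ('#') -> FAIL
  offset (2,0) -> (5,4): occupied ('#') -> FAIL
All cells valid: no

Answer: no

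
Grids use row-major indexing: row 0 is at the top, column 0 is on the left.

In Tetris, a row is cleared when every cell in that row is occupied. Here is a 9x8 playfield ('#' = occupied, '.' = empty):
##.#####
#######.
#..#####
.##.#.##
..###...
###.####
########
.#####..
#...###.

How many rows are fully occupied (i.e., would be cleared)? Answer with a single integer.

Check each row:
  row 0: 1 empty cell -> not full
  row 1: 1 empty cell -> not full
  row 2: 2 empty cells -> not full
  row 3: 3 empty cells -> not full
  row 4: 5 empty cells -> not full
  row 5: 1 empty cell -> not full
  row 6: 0 empty cells -> FULL (clear)
  row 7: 3 empty cells -> not full
  row 8: 4 empty cells -> not full
Total rows cleared: 1

Answer: 1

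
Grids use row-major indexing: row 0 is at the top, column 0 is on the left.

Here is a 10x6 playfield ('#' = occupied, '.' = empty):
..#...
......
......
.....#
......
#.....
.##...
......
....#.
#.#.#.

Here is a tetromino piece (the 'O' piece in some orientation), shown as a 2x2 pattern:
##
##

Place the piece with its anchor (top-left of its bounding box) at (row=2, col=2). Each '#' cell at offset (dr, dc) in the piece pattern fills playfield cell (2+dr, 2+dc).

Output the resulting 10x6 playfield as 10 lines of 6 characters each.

Answer: ..#...
......
..##..
..##.#
......
#.....
.##...
......
....#.
#.#.#.

Derivation:
Fill (2+0,2+0) = (2,2)
Fill (2+0,2+1) = (2,3)
Fill (2+1,2+0) = (3,2)
Fill (2+1,2+1) = (3,3)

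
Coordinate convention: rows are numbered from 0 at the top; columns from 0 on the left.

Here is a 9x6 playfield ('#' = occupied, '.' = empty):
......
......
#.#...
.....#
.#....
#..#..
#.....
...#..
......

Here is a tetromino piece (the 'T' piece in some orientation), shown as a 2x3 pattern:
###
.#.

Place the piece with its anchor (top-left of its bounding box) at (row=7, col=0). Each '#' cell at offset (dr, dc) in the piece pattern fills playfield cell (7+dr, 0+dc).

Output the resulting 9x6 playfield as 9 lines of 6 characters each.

Fill (7+0,0+0) = (7,0)
Fill (7+0,0+1) = (7,1)
Fill (7+0,0+2) = (7,2)
Fill (7+1,0+1) = (8,1)

Answer: ......
......
#.#...
.....#
.#....
#..#..
#.....
####..
.#....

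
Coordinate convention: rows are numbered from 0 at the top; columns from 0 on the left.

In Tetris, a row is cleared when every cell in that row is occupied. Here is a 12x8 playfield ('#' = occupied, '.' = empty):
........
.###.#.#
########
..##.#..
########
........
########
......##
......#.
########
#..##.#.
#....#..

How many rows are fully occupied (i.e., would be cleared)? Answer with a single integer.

Answer: 4

Derivation:
Check each row:
  row 0: 8 empty cells -> not full
  row 1: 3 empty cells -> not full
  row 2: 0 empty cells -> FULL (clear)
  row 3: 5 empty cells -> not full
  row 4: 0 empty cells -> FULL (clear)
  row 5: 8 empty cells -> not full
  row 6: 0 empty cells -> FULL (clear)
  row 7: 6 empty cells -> not full
  row 8: 7 empty cells -> not full
  row 9: 0 empty cells -> FULL (clear)
  row 10: 4 empty cells -> not full
  row 11: 6 empty cells -> not full
Total rows cleared: 4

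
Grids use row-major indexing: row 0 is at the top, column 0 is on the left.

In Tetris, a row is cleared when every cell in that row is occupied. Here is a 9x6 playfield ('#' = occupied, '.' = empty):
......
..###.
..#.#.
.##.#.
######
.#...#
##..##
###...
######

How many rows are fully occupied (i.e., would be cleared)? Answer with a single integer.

Check each row:
  row 0: 6 empty cells -> not full
  row 1: 3 empty cells -> not full
  row 2: 4 empty cells -> not full
  row 3: 3 empty cells -> not full
  row 4: 0 empty cells -> FULL (clear)
  row 5: 4 empty cells -> not full
  row 6: 2 empty cells -> not full
  row 7: 3 empty cells -> not full
  row 8: 0 empty cells -> FULL (clear)
Total rows cleared: 2

Answer: 2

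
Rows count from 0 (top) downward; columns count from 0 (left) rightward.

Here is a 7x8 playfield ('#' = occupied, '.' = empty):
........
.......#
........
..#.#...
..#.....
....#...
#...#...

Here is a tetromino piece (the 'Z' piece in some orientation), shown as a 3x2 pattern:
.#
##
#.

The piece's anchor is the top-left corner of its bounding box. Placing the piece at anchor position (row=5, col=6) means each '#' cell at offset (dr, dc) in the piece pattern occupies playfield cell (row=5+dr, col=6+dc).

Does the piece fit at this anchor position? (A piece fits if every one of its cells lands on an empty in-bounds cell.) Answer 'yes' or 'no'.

Answer: no

Derivation:
Check each piece cell at anchor (5, 6):
  offset (0,1) -> (5,7): empty -> OK
  offset (1,0) -> (6,6): empty -> OK
  offset (1,1) -> (6,7): empty -> OK
  offset (2,0) -> (7,6): out of bounds -> FAIL
All cells valid: no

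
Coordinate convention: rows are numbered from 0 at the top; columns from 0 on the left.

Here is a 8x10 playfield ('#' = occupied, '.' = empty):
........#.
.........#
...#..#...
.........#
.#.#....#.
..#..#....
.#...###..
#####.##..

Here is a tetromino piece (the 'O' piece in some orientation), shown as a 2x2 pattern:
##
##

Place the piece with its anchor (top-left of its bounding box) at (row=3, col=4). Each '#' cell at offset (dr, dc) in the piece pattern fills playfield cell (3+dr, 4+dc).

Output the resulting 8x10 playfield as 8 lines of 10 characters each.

Fill (3+0,4+0) = (3,4)
Fill (3+0,4+1) = (3,5)
Fill (3+1,4+0) = (4,4)
Fill (3+1,4+1) = (4,5)

Answer: ........#.
.........#
...#..#...
....##...#
.#.###..#.
..#..#....
.#...###..
#####.##..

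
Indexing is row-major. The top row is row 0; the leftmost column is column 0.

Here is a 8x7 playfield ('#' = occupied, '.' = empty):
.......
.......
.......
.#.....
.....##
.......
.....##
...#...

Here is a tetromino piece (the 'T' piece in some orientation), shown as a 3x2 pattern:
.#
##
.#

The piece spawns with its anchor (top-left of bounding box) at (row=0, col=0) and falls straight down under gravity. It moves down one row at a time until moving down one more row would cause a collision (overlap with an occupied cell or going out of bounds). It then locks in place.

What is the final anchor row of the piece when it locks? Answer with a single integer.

Answer: 0

Derivation:
Spawn at (row=0, col=0). Try each row:
  row 0: fits
  row 1: blocked -> lock at row 0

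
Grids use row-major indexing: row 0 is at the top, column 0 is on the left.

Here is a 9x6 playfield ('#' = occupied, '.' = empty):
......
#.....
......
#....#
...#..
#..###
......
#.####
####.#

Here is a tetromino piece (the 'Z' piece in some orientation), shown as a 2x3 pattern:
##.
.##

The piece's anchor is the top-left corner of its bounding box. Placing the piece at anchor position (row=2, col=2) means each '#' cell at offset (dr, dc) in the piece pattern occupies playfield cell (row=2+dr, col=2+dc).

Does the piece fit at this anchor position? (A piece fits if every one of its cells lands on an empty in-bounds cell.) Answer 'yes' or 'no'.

Answer: yes

Derivation:
Check each piece cell at anchor (2, 2):
  offset (0,0) -> (2,2): empty -> OK
  offset (0,1) -> (2,3): empty -> OK
  offset (1,1) -> (3,3): empty -> OK
  offset (1,2) -> (3,4): empty -> OK
All cells valid: yes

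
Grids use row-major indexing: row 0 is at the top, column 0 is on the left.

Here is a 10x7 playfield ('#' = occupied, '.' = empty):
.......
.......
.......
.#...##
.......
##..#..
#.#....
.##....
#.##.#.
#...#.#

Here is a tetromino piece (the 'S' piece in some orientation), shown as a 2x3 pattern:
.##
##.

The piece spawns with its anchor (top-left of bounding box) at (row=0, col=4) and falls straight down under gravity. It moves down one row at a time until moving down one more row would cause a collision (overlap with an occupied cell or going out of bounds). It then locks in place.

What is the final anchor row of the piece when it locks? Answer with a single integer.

Answer: 1

Derivation:
Spawn at (row=0, col=4). Try each row:
  row 0: fits
  row 1: fits
  row 2: blocked -> lock at row 1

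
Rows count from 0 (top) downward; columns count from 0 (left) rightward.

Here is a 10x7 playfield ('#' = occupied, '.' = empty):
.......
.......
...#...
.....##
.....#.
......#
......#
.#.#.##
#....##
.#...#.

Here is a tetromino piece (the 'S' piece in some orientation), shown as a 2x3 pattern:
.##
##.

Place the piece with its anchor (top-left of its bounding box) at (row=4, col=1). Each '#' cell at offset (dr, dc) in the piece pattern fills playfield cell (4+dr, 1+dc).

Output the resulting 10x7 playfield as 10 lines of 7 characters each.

Answer: .......
.......
...#...
.....##
..##.#.
.##...#
......#
.#.#.##
#....##
.#...#.

Derivation:
Fill (4+0,1+1) = (4,2)
Fill (4+0,1+2) = (4,3)
Fill (4+1,1+0) = (5,1)
Fill (4+1,1+1) = (5,2)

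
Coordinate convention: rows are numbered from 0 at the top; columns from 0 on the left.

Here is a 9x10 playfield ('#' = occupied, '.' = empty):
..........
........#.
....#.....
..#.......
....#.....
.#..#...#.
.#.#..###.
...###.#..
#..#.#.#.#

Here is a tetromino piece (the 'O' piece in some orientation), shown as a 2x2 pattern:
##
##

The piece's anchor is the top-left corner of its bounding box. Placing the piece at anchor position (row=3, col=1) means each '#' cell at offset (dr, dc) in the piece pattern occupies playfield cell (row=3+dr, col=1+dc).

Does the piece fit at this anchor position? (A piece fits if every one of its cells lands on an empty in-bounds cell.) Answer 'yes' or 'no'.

Answer: no

Derivation:
Check each piece cell at anchor (3, 1):
  offset (0,0) -> (3,1): empty -> OK
  offset (0,1) -> (3,2): occupied ('#') -> FAIL
  offset (1,0) -> (4,1): empty -> OK
  offset (1,1) -> (4,2): empty -> OK
All cells valid: no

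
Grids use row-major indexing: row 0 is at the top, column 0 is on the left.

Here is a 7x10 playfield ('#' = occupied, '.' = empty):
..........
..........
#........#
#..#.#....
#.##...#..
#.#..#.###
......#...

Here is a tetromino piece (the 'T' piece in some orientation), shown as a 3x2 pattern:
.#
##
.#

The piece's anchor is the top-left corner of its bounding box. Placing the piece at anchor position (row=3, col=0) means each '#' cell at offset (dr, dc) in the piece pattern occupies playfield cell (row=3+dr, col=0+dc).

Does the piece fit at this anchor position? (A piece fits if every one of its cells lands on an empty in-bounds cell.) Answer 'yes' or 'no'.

Check each piece cell at anchor (3, 0):
  offset (0,1) -> (3,1): empty -> OK
  offset (1,0) -> (4,0): occupied ('#') -> FAIL
  offset (1,1) -> (4,1): empty -> OK
  offset (2,1) -> (5,1): empty -> OK
All cells valid: no

Answer: no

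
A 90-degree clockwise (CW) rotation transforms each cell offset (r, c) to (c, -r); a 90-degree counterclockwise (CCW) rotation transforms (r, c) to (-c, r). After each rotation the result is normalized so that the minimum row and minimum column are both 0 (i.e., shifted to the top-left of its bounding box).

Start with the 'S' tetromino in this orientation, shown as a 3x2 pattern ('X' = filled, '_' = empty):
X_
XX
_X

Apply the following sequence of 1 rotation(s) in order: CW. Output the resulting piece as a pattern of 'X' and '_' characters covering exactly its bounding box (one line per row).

Start:
X_
XX
_X
After rotation 1 (CW):
_XX
XX_

Answer: _XX
XX_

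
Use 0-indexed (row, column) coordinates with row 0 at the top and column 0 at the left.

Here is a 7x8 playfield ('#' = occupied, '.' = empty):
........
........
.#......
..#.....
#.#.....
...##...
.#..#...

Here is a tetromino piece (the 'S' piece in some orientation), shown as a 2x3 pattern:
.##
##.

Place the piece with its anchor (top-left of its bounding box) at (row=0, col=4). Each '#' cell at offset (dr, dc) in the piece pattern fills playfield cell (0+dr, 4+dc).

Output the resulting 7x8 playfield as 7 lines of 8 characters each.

Fill (0+0,4+1) = (0,5)
Fill (0+0,4+2) = (0,6)
Fill (0+1,4+0) = (1,4)
Fill (0+1,4+1) = (1,5)

Answer: .....##.
....##..
.#......
..#.....
#.#.....
...##...
.#..#...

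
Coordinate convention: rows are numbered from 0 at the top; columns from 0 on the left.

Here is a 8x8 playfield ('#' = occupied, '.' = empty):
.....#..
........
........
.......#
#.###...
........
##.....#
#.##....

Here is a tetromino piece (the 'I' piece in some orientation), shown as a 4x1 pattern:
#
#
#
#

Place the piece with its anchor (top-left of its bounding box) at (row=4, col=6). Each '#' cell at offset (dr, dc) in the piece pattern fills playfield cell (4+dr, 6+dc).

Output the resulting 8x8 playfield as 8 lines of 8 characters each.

Fill (4+0,6+0) = (4,6)
Fill (4+1,6+0) = (5,6)
Fill (4+2,6+0) = (6,6)
Fill (4+3,6+0) = (7,6)

Answer: .....#..
........
........
.......#
#.###.#.
......#.
##....##
#.##..#.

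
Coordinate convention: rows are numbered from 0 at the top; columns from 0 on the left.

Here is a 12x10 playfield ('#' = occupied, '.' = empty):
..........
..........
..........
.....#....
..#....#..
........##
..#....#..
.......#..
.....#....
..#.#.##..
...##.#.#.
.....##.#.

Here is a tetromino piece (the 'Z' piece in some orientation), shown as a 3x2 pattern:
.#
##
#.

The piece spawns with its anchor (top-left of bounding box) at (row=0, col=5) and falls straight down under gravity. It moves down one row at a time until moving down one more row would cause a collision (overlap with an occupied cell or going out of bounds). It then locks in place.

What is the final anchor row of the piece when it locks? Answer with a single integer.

Spawn at (row=0, col=5). Try each row:
  row 0: fits
  row 1: blocked -> lock at row 0

Answer: 0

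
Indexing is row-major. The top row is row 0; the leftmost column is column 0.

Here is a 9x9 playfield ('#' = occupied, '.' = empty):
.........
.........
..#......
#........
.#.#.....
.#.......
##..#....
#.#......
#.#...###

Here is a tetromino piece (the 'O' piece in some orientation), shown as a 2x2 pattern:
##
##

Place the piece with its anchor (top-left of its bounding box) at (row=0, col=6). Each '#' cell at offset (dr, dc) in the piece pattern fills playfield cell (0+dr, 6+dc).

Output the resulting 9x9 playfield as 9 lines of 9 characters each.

Fill (0+0,6+0) = (0,6)
Fill (0+0,6+1) = (0,7)
Fill (0+1,6+0) = (1,6)
Fill (0+1,6+1) = (1,7)

Answer: ......##.
......##.
..#......
#........
.#.#.....
.#.......
##..#....
#.#......
#.#...###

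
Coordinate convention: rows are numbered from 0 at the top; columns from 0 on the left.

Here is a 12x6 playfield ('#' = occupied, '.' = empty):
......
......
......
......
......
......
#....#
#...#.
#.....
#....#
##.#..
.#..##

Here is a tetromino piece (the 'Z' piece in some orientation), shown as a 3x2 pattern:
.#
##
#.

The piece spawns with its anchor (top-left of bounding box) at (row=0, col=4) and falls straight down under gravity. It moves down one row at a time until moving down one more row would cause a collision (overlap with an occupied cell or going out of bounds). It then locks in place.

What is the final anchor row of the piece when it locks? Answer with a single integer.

Answer: 4

Derivation:
Spawn at (row=0, col=4). Try each row:
  row 0: fits
  row 1: fits
  row 2: fits
  row 3: fits
  row 4: fits
  row 5: blocked -> lock at row 4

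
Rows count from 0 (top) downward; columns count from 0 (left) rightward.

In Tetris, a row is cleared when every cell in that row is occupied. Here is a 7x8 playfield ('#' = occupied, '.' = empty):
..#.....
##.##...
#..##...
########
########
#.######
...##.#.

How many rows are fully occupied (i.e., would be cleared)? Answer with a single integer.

Answer: 2

Derivation:
Check each row:
  row 0: 7 empty cells -> not full
  row 1: 4 empty cells -> not full
  row 2: 5 empty cells -> not full
  row 3: 0 empty cells -> FULL (clear)
  row 4: 0 empty cells -> FULL (clear)
  row 5: 1 empty cell -> not full
  row 6: 5 empty cells -> not full
Total rows cleared: 2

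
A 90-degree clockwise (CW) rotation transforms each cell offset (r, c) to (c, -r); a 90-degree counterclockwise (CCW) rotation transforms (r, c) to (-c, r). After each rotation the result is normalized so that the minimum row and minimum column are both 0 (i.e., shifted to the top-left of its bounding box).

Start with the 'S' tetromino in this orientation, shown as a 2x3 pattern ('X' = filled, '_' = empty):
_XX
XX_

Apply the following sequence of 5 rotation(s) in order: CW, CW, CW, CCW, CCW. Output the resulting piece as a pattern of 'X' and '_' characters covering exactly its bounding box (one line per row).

Answer: X_
XX
_X

Derivation:
Start:
_XX
XX_
After rotation 1 (CW):
X_
XX
_X
After rotation 2 (CW):
_XX
XX_
After rotation 3 (CW):
X_
XX
_X
After rotation 4 (CCW):
_XX
XX_
After rotation 5 (CCW):
X_
XX
_X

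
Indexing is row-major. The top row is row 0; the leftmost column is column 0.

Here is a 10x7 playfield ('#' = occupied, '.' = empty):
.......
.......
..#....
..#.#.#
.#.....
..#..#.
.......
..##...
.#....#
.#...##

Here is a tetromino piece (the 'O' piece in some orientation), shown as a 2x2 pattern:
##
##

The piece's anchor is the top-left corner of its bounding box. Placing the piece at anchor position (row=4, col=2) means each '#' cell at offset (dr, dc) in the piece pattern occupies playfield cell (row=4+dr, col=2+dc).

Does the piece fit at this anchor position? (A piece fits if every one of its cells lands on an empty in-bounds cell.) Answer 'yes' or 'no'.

Check each piece cell at anchor (4, 2):
  offset (0,0) -> (4,2): empty -> OK
  offset (0,1) -> (4,3): empty -> OK
  offset (1,0) -> (5,2): occupied ('#') -> FAIL
  offset (1,1) -> (5,3): empty -> OK
All cells valid: no

Answer: no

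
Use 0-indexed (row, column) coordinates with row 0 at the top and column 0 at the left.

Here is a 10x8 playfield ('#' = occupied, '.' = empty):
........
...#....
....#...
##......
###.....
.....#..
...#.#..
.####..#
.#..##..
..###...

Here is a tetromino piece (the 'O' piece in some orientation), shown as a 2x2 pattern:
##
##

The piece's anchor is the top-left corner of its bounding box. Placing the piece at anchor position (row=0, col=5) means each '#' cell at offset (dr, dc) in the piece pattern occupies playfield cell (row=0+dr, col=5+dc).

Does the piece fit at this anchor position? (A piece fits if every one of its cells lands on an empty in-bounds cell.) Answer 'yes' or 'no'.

Check each piece cell at anchor (0, 5):
  offset (0,0) -> (0,5): empty -> OK
  offset (0,1) -> (0,6): empty -> OK
  offset (1,0) -> (1,5): empty -> OK
  offset (1,1) -> (1,6): empty -> OK
All cells valid: yes

Answer: yes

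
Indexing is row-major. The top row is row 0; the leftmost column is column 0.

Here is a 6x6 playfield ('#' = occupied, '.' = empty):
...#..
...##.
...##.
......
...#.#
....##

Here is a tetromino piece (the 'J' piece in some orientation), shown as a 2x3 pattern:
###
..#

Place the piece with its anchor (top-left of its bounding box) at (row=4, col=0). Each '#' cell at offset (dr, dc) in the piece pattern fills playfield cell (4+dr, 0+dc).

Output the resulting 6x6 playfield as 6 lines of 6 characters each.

Answer: ...#..
...##.
...##.
......
####.#
..#.##

Derivation:
Fill (4+0,0+0) = (4,0)
Fill (4+0,0+1) = (4,1)
Fill (4+0,0+2) = (4,2)
Fill (4+1,0+2) = (5,2)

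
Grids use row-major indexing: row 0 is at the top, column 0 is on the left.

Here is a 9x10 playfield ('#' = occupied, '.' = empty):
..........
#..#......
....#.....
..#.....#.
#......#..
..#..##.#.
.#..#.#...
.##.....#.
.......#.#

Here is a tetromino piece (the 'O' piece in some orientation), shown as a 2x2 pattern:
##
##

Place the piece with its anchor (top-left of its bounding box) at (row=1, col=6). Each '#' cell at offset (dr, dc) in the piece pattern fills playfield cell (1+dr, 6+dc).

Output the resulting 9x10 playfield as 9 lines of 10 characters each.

Fill (1+0,6+0) = (1,6)
Fill (1+0,6+1) = (1,7)
Fill (1+1,6+0) = (2,6)
Fill (1+1,6+1) = (2,7)

Answer: ..........
#..#..##..
....#.##..
..#.....#.
#......#..
..#..##.#.
.#..#.#...
.##.....#.
.......#.#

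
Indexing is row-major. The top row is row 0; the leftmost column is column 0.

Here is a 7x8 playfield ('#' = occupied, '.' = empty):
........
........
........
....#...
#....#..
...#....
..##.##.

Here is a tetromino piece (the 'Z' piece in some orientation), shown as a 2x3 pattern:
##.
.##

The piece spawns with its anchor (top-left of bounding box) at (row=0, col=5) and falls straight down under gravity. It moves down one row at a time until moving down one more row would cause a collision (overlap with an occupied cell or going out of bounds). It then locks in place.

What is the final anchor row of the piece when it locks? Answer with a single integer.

Spawn at (row=0, col=5). Try each row:
  row 0: fits
  row 1: fits
  row 2: fits
  row 3: fits
  row 4: blocked -> lock at row 3

Answer: 3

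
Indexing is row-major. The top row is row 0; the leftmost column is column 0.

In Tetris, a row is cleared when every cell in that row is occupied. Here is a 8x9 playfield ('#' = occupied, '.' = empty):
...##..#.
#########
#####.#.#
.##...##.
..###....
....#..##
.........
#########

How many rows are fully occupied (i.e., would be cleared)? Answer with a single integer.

Check each row:
  row 0: 6 empty cells -> not full
  row 1: 0 empty cells -> FULL (clear)
  row 2: 2 empty cells -> not full
  row 3: 5 empty cells -> not full
  row 4: 6 empty cells -> not full
  row 5: 6 empty cells -> not full
  row 6: 9 empty cells -> not full
  row 7: 0 empty cells -> FULL (clear)
Total rows cleared: 2

Answer: 2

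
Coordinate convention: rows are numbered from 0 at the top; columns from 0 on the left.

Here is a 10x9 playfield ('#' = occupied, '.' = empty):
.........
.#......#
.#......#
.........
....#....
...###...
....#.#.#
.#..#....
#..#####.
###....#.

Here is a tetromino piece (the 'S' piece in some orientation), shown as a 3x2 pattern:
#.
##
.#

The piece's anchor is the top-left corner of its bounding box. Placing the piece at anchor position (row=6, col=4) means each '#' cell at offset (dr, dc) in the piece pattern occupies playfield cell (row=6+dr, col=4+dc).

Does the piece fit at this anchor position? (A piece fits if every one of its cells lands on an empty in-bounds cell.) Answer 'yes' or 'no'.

Check each piece cell at anchor (6, 4):
  offset (0,0) -> (6,4): occupied ('#') -> FAIL
  offset (1,0) -> (7,4): occupied ('#') -> FAIL
  offset (1,1) -> (7,5): empty -> OK
  offset (2,1) -> (8,5): occupied ('#') -> FAIL
All cells valid: no

Answer: no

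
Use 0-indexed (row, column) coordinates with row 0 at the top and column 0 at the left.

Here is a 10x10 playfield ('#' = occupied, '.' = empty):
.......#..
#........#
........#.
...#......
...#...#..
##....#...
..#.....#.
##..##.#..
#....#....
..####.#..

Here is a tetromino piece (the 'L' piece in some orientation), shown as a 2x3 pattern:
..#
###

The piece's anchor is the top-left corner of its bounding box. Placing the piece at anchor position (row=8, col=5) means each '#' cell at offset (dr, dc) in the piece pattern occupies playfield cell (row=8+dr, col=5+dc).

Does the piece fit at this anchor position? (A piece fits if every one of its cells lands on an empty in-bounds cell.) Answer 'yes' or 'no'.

Check each piece cell at anchor (8, 5):
  offset (0,2) -> (8,7): empty -> OK
  offset (1,0) -> (9,5): occupied ('#') -> FAIL
  offset (1,1) -> (9,6): empty -> OK
  offset (1,2) -> (9,7): occupied ('#') -> FAIL
All cells valid: no

Answer: no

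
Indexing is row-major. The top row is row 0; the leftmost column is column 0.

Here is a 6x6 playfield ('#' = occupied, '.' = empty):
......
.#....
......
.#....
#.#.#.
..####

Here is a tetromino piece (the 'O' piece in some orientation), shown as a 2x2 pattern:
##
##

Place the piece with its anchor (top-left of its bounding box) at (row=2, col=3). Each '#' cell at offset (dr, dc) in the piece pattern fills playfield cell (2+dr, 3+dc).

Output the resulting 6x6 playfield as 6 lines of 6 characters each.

Fill (2+0,3+0) = (2,3)
Fill (2+0,3+1) = (2,4)
Fill (2+1,3+0) = (3,3)
Fill (2+1,3+1) = (3,4)

Answer: ......
.#....
...##.
.#.##.
#.#.#.
..####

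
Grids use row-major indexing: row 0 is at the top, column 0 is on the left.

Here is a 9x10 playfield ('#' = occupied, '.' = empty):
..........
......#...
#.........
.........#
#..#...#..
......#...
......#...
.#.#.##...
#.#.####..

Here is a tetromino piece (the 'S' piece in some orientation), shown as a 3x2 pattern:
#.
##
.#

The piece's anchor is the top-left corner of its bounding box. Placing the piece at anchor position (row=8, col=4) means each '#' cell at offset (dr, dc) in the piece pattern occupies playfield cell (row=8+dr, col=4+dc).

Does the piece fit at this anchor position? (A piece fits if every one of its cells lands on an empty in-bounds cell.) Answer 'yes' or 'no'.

Answer: no

Derivation:
Check each piece cell at anchor (8, 4):
  offset (0,0) -> (8,4): occupied ('#') -> FAIL
  offset (1,0) -> (9,4): out of bounds -> FAIL
  offset (1,1) -> (9,5): out of bounds -> FAIL
  offset (2,1) -> (10,5): out of bounds -> FAIL
All cells valid: no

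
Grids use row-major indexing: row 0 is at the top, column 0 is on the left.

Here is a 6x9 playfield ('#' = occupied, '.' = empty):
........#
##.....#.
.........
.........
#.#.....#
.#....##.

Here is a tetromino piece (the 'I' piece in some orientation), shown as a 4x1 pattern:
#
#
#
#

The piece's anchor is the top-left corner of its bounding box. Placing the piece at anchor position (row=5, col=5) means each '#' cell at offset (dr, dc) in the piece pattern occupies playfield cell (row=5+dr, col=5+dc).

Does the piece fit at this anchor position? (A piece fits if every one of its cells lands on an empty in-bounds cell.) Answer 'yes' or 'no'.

Answer: no

Derivation:
Check each piece cell at anchor (5, 5):
  offset (0,0) -> (5,5): empty -> OK
  offset (1,0) -> (6,5): out of bounds -> FAIL
  offset (2,0) -> (7,5): out of bounds -> FAIL
  offset (3,0) -> (8,5): out of bounds -> FAIL
All cells valid: no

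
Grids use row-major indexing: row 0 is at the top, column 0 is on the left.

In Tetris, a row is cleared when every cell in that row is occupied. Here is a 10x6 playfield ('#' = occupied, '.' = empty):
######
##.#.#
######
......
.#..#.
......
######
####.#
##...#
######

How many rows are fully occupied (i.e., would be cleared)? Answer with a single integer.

Check each row:
  row 0: 0 empty cells -> FULL (clear)
  row 1: 2 empty cells -> not full
  row 2: 0 empty cells -> FULL (clear)
  row 3: 6 empty cells -> not full
  row 4: 4 empty cells -> not full
  row 5: 6 empty cells -> not full
  row 6: 0 empty cells -> FULL (clear)
  row 7: 1 empty cell -> not full
  row 8: 3 empty cells -> not full
  row 9: 0 empty cells -> FULL (clear)
Total rows cleared: 4

Answer: 4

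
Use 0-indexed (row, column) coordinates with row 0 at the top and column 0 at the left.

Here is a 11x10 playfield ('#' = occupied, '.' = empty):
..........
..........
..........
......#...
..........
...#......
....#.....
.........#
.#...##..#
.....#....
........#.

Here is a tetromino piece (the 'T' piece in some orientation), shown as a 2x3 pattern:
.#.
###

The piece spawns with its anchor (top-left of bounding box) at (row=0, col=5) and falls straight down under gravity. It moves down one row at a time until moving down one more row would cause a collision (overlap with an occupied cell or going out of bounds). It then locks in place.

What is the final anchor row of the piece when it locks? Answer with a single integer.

Spawn at (row=0, col=5). Try each row:
  row 0: fits
  row 1: fits
  row 2: blocked -> lock at row 1

Answer: 1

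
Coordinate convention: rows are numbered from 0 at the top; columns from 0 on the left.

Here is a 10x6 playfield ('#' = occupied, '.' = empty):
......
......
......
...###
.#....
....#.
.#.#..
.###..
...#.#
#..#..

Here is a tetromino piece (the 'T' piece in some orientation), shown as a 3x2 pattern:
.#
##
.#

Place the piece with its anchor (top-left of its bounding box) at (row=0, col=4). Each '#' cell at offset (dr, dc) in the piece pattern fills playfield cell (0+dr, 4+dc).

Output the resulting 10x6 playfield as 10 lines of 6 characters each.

Answer: .....#
....##
.....#
...###
.#....
....#.
.#.#..
.###..
...#.#
#..#..

Derivation:
Fill (0+0,4+1) = (0,5)
Fill (0+1,4+0) = (1,4)
Fill (0+1,4+1) = (1,5)
Fill (0+2,4+1) = (2,5)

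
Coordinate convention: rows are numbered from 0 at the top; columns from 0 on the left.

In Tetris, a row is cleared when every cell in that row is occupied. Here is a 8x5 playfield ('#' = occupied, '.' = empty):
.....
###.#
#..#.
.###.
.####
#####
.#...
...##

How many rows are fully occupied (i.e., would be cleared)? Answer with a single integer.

Check each row:
  row 0: 5 empty cells -> not full
  row 1: 1 empty cell -> not full
  row 2: 3 empty cells -> not full
  row 3: 2 empty cells -> not full
  row 4: 1 empty cell -> not full
  row 5: 0 empty cells -> FULL (clear)
  row 6: 4 empty cells -> not full
  row 7: 3 empty cells -> not full
Total rows cleared: 1

Answer: 1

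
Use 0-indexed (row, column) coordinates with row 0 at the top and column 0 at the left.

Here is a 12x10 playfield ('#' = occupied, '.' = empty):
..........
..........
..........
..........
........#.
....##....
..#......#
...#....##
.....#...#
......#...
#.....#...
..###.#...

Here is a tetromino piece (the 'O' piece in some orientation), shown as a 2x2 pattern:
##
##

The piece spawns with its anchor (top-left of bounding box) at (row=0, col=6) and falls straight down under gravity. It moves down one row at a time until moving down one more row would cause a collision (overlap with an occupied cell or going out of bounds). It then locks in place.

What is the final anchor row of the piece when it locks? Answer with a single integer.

Answer: 7

Derivation:
Spawn at (row=0, col=6). Try each row:
  row 0: fits
  row 1: fits
  row 2: fits
  row 3: fits
  row 4: fits
  row 5: fits
  row 6: fits
  row 7: fits
  row 8: blocked -> lock at row 7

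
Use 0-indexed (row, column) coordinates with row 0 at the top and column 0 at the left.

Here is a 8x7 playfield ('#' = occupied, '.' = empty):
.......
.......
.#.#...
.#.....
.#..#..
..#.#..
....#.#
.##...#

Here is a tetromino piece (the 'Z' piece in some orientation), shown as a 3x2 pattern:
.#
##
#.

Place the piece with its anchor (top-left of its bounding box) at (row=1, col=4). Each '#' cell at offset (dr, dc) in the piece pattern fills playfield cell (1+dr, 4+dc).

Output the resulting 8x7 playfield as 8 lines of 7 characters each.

Fill (1+0,4+1) = (1,5)
Fill (1+1,4+0) = (2,4)
Fill (1+1,4+1) = (2,5)
Fill (1+2,4+0) = (3,4)

Answer: .......
.....#.
.#.###.
.#..#..
.#..#..
..#.#..
....#.#
.##...#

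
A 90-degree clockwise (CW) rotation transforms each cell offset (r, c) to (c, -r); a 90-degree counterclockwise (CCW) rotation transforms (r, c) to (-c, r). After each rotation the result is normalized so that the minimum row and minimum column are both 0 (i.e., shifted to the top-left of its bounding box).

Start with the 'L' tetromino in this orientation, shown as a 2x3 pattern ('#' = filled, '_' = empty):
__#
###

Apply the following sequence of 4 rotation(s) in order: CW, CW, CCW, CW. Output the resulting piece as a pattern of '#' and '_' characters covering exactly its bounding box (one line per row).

Start:
__#
###
After rotation 1 (CW):
#_
#_
##
After rotation 2 (CW):
###
#__
After rotation 3 (CCW):
#_
#_
##
After rotation 4 (CW):
###
#__

Answer: ###
#__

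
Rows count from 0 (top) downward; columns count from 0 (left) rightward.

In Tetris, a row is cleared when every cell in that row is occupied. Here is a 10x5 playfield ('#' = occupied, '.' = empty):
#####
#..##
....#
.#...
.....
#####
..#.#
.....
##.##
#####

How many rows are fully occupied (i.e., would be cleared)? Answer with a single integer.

Check each row:
  row 0: 0 empty cells -> FULL (clear)
  row 1: 2 empty cells -> not full
  row 2: 4 empty cells -> not full
  row 3: 4 empty cells -> not full
  row 4: 5 empty cells -> not full
  row 5: 0 empty cells -> FULL (clear)
  row 6: 3 empty cells -> not full
  row 7: 5 empty cells -> not full
  row 8: 1 empty cell -> not full
  row 9: 0 empty cells -> FULL (clear)
Total rows cleared: 3

Answer: 3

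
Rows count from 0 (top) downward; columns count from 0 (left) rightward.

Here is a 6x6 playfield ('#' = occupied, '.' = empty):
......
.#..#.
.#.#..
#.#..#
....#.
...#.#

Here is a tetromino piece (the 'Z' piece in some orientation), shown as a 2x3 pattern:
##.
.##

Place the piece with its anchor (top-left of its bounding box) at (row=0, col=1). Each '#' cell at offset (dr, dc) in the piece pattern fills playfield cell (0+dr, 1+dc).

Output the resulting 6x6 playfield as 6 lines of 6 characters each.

Answer: .##...
.####.
.#.#..
#.#..#
....#.
...#.#

Derivation:
Fill (0+0,1+0) = (0,1)
Fill (0+0,1+1) = (0,2)
Fill (0+1,1+1) = (1,2)
Fill (0+1,1+2) = (1,3)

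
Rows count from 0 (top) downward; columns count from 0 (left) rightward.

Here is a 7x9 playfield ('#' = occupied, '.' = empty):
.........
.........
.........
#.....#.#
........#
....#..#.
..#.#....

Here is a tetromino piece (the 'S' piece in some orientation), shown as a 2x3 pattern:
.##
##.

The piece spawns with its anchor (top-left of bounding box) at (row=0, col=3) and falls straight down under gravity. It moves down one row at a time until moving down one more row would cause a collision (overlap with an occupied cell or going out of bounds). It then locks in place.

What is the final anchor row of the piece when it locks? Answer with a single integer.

Spawn at (row=0, col=3). Try each row:
  row 0: fits
  row 1: fits
  row 2: fits
  row 3: fits
  row 4: blocked -> lock at row 3

Answer: 3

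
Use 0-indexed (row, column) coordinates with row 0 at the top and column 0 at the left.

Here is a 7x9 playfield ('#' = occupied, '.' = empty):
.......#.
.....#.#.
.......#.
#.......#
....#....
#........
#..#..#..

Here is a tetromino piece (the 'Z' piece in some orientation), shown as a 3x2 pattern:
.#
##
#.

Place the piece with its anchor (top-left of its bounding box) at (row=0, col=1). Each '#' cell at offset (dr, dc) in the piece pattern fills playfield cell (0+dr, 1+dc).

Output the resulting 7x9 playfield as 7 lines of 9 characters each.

Answer: ..#....#.
.##..#.#.
.#.....#.
#.......#
....#....
#........
#..#..#..

Derivation:
Fill (0+0,1+1) = (0,2)
Fill (0+1,1+0) = (1,1)
Fill (0+1,1+1) = (1,2)
Fill (0+2,1+0) = (2,1)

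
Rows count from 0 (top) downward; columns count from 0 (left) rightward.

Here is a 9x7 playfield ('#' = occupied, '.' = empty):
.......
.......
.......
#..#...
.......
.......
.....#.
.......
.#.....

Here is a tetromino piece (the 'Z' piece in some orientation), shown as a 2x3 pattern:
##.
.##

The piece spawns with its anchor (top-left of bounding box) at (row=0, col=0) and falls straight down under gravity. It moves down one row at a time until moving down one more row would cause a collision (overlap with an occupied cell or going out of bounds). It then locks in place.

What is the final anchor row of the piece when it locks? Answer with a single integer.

Answer: 2

Derivation:
Spawn at (row=0, col=0). Try each row:
  row 0: fits
  row 1: fits
  row 2: fits
  row 3: blocked -> lock at row 2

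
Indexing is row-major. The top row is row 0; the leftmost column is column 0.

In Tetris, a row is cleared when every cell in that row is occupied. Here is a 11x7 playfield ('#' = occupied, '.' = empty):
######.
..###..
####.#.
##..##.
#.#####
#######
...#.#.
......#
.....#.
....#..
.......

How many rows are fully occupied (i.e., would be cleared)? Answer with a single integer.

Answer: 1

Derivation:
Check each row:
  row 0: 1 empty cell -> not full
  row 1: 4 empty cells -> not full
  row 2: 2 empty cells -> not full
  row 3: 3 empty cells -> not full
  row 4: 1 empty cell -> not full
  row 5: 0 empty cells -> FULL (clear)
  row 6: 5 empty cells -> not full
  row 7: 6 empty cells -> not full
  row 8: 6 empty cells -> not full
  row 9: 6 empty cells -> not full
  row 10: 7 empty cells -> not full
Total rows cleared: 1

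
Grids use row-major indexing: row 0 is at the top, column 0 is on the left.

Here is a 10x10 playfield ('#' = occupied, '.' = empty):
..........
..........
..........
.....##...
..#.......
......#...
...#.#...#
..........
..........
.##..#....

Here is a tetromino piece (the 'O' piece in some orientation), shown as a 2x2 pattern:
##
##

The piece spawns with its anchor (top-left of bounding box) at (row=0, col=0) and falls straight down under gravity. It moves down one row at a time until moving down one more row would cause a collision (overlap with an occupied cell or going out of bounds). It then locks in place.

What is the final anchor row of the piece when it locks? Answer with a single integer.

Spawn at (row=0, col=0). Try each row:
  row 0: fits
  row 1: fits
  row 2: fits
  row 3: fits
  row 4: fits
  row 5: fits
  row 6: fits
  row 7: fits
  row 8: blocked -> lock at row 7

Answer: 7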